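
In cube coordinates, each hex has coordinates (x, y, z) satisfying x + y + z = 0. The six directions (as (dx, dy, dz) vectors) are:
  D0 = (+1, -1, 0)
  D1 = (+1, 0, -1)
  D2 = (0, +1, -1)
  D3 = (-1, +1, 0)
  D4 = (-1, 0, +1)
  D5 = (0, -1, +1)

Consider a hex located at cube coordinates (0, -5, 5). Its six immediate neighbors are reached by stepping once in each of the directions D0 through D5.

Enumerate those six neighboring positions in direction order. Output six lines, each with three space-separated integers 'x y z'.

Answer: 1 -6 5
1 -5 4
0 -4 4
-1 -4 5
-1 -5 6
0 -6 6

Derivation:
Center: (0, -5, 5). Add each direction:
  D0: (0, -5, 5) + (1, -1, 0) = (1, -6, 5)
  D1: (0, -5, 5) + (1, 0, -1) = (1, -5, 4)
  D2: (0, -5, 5) + (0, 1, -1) = (0, -4, 4)
  D3: (0, -5, 5) + (-1, 1, 0) = (-1, -4, 5)
  D4: (0, -5, 5) + (-1, 0, 1) = (-1, -5, 6)
  D5: (0, -5, 5) + (0, -1, 1) = (0, -6, 6)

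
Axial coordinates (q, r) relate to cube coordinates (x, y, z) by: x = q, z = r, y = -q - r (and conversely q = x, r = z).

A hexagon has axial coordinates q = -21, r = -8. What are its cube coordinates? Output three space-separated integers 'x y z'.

x = q = -21
z = r = -8
y = -x - z = -(-21) - (-8) = 29

Answer: -21 29 -8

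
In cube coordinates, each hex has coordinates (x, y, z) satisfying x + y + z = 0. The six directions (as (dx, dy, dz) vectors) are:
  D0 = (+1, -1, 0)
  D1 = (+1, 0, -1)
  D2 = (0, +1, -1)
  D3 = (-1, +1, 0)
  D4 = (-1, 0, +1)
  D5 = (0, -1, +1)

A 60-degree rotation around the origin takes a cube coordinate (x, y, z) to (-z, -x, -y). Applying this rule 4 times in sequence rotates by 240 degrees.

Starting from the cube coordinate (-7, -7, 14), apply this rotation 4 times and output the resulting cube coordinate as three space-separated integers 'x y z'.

Answer: 14 -7 -7

Derivation:
Start: (-7, -7, 14)
Step 1: (-7, -7, 14) -> (-(14), -(-7), -(-7)) = (-14, 7, 7)
Step 2: (-14, 7, 7) -> (-(7), -(-14), -(7)) = (-7, 14, -7)
Step 3: (-7, 14, -7) -> (-(-7), -(-7), -(14)) = (7, 7, -14)
Step 4: (7, 7, -14) -> (-(-14), -(7), -(7)) = (14, -7, -7)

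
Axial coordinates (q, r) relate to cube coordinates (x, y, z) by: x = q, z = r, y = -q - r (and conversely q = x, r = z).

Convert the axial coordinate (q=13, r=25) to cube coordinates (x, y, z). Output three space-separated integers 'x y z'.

x = q = 13
z = r = 25
y = -x - z = -(13) - (25) = -38

Answer: 13 -38 25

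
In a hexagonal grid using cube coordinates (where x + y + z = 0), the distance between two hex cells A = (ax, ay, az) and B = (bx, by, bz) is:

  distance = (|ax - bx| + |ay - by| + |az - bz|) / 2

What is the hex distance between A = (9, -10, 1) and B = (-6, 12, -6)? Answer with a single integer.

|ax - bx| = |9 - (-6)| = 15
|ay - by| = |-10 - 12| = 22
|az - bz| = |1 - (-6)| = 7
distance = (15 + 22 + 7) / 2 = 44 / 2 = 22

Answer: 22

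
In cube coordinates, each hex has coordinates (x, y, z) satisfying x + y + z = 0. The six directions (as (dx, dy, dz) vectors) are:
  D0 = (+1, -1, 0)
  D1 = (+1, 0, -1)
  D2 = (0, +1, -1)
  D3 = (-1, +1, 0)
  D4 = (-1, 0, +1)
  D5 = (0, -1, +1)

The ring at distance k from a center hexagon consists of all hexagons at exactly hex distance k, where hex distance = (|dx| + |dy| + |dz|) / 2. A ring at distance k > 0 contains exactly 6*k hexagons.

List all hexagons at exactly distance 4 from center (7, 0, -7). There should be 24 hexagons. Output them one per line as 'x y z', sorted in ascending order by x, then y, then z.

Walk ring at distance 4 from (7, 0, -7):
Start at center + D4*4 = (3, 0, -3)
  hex 0: (3, 0, -3)
  hex 1: (4, -1, -3)
  hex 2: (5, -2, -3)
  hex 3: (6, -3, -3)
  hex 4: (7, -4, -3)
  hex 5: (8, -4, -4)
  hex 6: (9, -4, -5)
  hex 7: (10, -4, -6)
  hex 8: (11, -4, -7)
  hex 9: (11, -3, -8)
  hex 10: (11, -2, -9)
  hex 11: (11, -1, -10)
  hex 12: (11, 0, -11)
  hex 13: (10, 1, -11)
  hex 14: (9, 2, -11)
  hex 15: (8, 3, -11)
  hex 16: (7, 4, -11)
  hex 17: (6, 4, -10)
  hex 18: (5, 4, -9)
  hex 19: (4, 4, -8)
  hex 20: (3, 4, -7)
  hex 21: (3, 3, -6)
  hex 22: (3, 2, -5)
  hex 23: (3, 1, -4)
Sorted: 24 hexes.

Answer: 3 0 -3
3 1 -4
3 2 -5
3 3 -6
3 4 -7
4 -1 -3
4 4 -8
5 -2 -3
5 4 -9
6 -3 -3
6 4 -10
7 -4 -3
7 4 -11
8 -4 -4
8 3 -11
9 -4 -5
9 2 -11
10 -4 -6
10 1 -11
11 -4 -7
11 -3 -8
11 -2 -9
11 -1 -10
11 0 -11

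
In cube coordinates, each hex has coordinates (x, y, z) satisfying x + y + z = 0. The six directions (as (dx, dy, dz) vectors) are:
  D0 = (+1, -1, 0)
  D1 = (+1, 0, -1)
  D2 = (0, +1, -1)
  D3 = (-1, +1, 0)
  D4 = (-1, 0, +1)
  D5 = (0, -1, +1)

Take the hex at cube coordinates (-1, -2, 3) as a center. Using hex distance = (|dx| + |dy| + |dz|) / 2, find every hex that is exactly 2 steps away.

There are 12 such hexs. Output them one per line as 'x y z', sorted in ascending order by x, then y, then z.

Answer: -3 -2 5
-3 -1 4
-3 0 3
-2 -3 5
-2 0 2
-1 -4 5
-1 0 1
0 -4 4
0 -1 1
1 -4 3
1 -3 2
1 -2 1

Derivation:
Walk ring at distance 2 from (-1, -2, 3):
Start at center + D4*2 = (-3, -2, 5)
  hex 0: (-3, -2, 5)
  hex 1: (-2, -3, 5)
  hex 2: (-1, -4, 5)
  hex 3: (0, -4, 4)
  hex 4: (1, -4, 3)
  hex 5: (1, -3, 2)
  hex 6: (1, -2, 1)
  hex 7: (0, -1, 1)
  hex 8: (-1, 0, 1)
  hex 9: (-2, 0, 2)
  hex 10: (-3, 0, 3)
  hex 11: (-3, -1, 4)
Sorted: 12 hexes.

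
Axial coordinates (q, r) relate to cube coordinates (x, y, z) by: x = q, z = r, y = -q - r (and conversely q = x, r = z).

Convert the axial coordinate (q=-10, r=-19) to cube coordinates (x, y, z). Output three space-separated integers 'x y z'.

x = q = -10
z = r = -19
y = -x - z = -(-10) - (-19) = 29

Answer: -10 29 -19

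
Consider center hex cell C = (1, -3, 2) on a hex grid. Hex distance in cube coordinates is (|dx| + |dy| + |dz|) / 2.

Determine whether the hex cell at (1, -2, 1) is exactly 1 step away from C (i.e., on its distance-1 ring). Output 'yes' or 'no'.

|px - cx| = |1 - 1| = 0
|py - cy| = |-2 - (-3)| = 1
|pz - cz| = |1 - 2| = 1
distance = (0+1+1)/2 = 2/2 = 1
radius = 1; distance == radius -> yes

Answer: yes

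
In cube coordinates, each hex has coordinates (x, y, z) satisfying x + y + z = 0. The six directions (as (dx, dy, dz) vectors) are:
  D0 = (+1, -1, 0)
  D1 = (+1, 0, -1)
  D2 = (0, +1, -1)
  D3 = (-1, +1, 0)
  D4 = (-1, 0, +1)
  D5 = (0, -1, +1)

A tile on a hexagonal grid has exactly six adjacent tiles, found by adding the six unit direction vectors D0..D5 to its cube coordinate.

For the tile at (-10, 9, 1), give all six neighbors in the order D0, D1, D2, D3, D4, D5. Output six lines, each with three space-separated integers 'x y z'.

Answer: -9 8 1
-9 9 0
-10 10 0
-11 10 1
-11 9 2
-10 8 2

Derivation:
Center: (-10, 9, 1). Add each direction:
  D0: (-10, 9, 1) + (1, -1, 0) = (-9, 8, 1)
  D1: (-10, 9, 1) + (1, 0, -1) = (-9, 9, 0)
  D2: (-10, 9, 1) + (0, 1, -1) = (-10, 10, 0)
  D3: (-10, 9, 1) + (-1, 1, 0) = (-11, 10, 1)
  D4: (-10, 9, 1) + (-1, 0, 1) = (-11, 9, 2)
  D5: (-10, 9, 1) + (0, -1, 1) = (-10, 8, 2)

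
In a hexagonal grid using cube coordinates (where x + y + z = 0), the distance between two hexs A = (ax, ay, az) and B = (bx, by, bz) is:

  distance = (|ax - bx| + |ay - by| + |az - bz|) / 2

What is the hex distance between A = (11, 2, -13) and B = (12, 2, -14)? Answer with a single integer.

|ax - bx| = |11 - 12| = 1
|ay - by| = |2 - 2| = 0
|az - bz| = |-13 - (-14)| = 1
distance = (1 + 0 + 1) / 2 = 2 / 2 = 1

Answer: 1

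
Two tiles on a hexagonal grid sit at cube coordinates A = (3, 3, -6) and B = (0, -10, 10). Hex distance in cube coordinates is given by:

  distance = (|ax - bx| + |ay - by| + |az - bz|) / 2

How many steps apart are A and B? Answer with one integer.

|ax - bx| = |3 - 0| = 3
|ay - by| = |3 - (-10)| = 13
|az - bz| = |-6 - 10| = 16
distance = (3 + 13 + 16) / 2 = 32 / 2 = 16

Answer: 16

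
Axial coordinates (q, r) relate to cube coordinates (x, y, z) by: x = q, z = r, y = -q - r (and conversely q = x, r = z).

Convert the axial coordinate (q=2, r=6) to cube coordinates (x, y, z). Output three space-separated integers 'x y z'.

Answer: 2 -8 6

Derivation:
x = q = 2
z = r = 6
y = -x - z = -(2) - (6) = -8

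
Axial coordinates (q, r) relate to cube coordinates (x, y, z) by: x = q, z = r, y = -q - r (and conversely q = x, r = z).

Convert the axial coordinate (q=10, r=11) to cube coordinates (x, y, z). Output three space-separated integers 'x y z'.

Answer: 10 -21 11

Derivation:
x = q = 10
z = r = 11
y = -x - z = -(10) - (11) = -21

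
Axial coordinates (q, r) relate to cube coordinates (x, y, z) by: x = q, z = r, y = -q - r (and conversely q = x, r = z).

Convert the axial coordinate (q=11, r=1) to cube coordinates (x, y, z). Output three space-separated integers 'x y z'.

Answer: 11 -12 1

Derivation:
x = q = 11
z = r = 1
y = -x - z = -(11) - (1) = -12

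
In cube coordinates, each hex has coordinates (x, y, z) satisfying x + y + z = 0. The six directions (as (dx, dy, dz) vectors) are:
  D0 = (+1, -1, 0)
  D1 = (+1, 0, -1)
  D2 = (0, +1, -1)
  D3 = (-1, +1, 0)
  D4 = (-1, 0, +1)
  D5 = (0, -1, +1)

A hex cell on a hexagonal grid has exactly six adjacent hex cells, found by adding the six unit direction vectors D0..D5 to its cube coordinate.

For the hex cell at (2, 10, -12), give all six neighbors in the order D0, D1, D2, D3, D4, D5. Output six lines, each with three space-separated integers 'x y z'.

Center: (2, 10, -12). Add each direction:
  D0: (2, 10, -12) + (1, -1, 0) = (3, 9, -12)
  D1: (2, 10, -12) + (1, 0, -1) = (3, 10, -13)
  D2: (2, 10, -12) + (0, 1, -1) = (2, 11, -13)
  D3: (2, 10, -12) + (-1, 1, 0) = (1, 11, -12)
  D4: (2, 10, -12) + (-1, 0, 1) = (1, 10, -11)
  D5: (2, 10, -12) + (0, -1, 1) = (2, 9, -11)

Answer: 3 9 -12
3 10 -13
2 11 -13
1 11 -12
1 10 -11
2 9 -11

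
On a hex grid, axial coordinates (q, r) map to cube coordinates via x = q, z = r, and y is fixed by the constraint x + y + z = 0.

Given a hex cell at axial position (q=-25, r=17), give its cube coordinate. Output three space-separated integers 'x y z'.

x = q = -25
z = r = 17
y = -x - z = -(-25) - (17) = 8

Answer: -25 8 17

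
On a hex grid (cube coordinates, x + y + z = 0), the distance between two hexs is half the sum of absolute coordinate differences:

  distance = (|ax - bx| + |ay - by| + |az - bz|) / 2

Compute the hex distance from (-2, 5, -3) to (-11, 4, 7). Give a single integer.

Answer: 10

Derivation:
|ax - bx| = |-2 - (-11)| = 9
|ay - by| = |5 - 4| = 1
|az - bz| = |-3 - 7| = 10
distance = (9 + 1 + 10) / 2 = 20 / 2 = 10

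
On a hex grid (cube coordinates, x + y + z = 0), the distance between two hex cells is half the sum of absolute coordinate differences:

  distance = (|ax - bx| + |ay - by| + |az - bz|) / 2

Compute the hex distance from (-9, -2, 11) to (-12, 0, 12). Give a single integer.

|ax - bx| = |-9 - (-12)| = 3
|ay - by| = |-2 - 0| = 2
|az - bz| = |11 - 12| = 1
distance = (3 + 2 + 1) / 2 = 6 / 2 = 3

Answer: 3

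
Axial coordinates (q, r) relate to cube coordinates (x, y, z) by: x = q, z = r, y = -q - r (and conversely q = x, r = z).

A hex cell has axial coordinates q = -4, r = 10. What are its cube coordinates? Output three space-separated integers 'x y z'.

Answer: -4 -6 10

Derivation:
x = q = -4
z = r = 10
y = -x - z = -(-4) - (10) = -6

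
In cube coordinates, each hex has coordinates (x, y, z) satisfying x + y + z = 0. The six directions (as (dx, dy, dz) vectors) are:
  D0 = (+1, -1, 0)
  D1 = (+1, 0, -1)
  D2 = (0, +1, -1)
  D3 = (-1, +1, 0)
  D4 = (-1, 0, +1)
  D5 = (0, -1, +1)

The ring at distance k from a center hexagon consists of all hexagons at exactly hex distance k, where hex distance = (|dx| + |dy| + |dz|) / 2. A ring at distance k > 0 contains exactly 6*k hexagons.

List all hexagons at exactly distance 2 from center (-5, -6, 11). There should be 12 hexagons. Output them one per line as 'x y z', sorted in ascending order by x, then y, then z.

Walk ring at distance 2 from (-5, -6, 11):
Start at center + D4*2 = (-7, -6, 13)
  hex 0: (-7, -6, 13)
  hex 1: (-6, -7, 13)
  hex 2: (-5, -8, 13)
  hex 3: (-4, -8, 12)
  hex 4: (-3, -8, 11)
  hex 5: (-3, -7, 10)
  hex 6: (-3, -6, 9)
  hex 7: (-4, -5, 9)
  hex 8: (-5, -4, 9)
  hex 9: (-6, -4, 10)
  hex 10: (-7, -4, 11)
  hex 11: (-7, -5, 12)
Sorted: 12 hexes.

Answer: -7 -6 13
-7 -5 12
-7 -4 11
-6 -7 13
-6 -4 10
-5 -8 13
-5 -4 9
-4 -8 12
-4 -5 9
-3 -8 11
-3 -7 10
-3 -6 9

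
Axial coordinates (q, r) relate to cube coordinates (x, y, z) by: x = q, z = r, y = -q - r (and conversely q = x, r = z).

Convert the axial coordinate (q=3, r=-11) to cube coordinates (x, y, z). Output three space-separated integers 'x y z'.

x = q = 3
z = r = -11
y = -x - z = -(3) - (-11) = 8

Answer: 3 8 -11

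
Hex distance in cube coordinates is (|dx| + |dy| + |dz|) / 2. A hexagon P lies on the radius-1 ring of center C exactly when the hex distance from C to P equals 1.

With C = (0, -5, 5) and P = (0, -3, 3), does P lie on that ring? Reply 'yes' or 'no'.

|px - cx| = |0 - 0| = 0
|py - cy| = |-3 - (-5)| = 2
|pz - cz| = |3 - 5| = 2
distance = (0+2+2)/2 = 4/2 = 2
radius = 1; distance != radius -> no

Answer: no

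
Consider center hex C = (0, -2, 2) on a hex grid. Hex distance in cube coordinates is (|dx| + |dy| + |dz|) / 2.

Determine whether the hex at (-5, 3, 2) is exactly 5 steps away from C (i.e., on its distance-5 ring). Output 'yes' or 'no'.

Answer: yes

Derivation:
|px - cx| = |-5 - 0| = 5
|py - cy| = |3 - (-2)| = 5
|pz - cz| = |2 - 2| = 0
distance = (5+5+0)/2 = 10/2 = 5
radius = 5; distance == radius -> yes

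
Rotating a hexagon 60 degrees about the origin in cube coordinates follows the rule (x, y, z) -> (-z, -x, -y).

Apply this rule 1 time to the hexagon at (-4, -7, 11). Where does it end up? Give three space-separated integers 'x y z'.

Start: (-4, -7, 11)
Step 1: (-4, -7, 11) -> (-(11), -(-4), -(-7)) = (-11, 4, 7)

Answer: -11 4 7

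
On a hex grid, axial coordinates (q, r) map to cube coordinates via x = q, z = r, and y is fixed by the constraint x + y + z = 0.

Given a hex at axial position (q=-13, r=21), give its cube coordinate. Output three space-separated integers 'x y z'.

x = q = -13
z = r = 21
y = -x - z = -(-13) - (21) = -8

Answer: -13 -8 21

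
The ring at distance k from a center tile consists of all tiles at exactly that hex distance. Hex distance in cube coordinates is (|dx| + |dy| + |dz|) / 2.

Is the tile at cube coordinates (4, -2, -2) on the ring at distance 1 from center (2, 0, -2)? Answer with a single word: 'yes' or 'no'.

|px - cx| = |4 - 2| = 2
|py - cy| = |-2 - 0| = 2
|pz - cz| = |-2 - (-2)| = 0
distance = (2+2+0)/2 = 4/2 = 2
radius = 1; distance != radius -> no

Answer: no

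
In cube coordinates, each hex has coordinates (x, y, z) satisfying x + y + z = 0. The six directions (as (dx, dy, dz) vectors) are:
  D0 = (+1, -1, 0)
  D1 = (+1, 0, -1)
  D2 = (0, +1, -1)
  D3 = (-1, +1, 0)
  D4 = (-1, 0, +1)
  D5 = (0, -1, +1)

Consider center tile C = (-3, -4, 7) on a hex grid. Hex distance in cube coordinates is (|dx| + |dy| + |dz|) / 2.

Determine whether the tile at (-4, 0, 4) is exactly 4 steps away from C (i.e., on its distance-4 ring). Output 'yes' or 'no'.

|px - cx| = |-4 - (-3)| = 1
|py - cy| = |0 - (-4)| = 4
|pz - cz| = |4 - 7| = 3
distance = (1+4+3)/2 = 8/2 = 4
radius = 4; distance == radius -> yes

Answer: yes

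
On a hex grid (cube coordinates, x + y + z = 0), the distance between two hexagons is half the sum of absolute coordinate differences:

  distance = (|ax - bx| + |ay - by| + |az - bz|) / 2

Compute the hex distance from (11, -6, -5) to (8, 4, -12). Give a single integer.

|ax - bx| = |11 - 8| = 3
|ay - by| = |-6 - 4| = 10
|az - bz| = |-5 - (-12)| = 7
distance = (3 + 10 + 7) / 2 = 20 / 2 = 10

Answer: 10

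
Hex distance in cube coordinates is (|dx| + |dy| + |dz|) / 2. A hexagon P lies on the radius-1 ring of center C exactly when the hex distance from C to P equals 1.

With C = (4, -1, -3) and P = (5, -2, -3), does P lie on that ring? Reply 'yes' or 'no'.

Answer: yes

Derivation:
|px - cx| = |5 - 4| = 1
|py - cy| = |-2 - (-1)| = 1
|pz - cz| = |-3 - (-3)| = 0
distance = (1+1+0)/2 = 2/2 = 1
radius = 1; distance == radius -> yes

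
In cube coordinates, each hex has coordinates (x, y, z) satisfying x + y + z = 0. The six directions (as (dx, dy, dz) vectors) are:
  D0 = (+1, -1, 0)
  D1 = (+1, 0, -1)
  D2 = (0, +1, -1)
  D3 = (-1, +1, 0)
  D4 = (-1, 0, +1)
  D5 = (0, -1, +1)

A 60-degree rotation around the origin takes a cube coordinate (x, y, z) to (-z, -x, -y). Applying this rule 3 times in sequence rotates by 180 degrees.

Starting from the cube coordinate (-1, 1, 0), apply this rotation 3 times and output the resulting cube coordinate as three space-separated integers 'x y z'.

Start: (-1, 1, 0)
Step 1: (-1, 1, 0) -> (-(0), -(-1), -(1)) = (0, 1, -1)
Step 2: (0, 1, -1) -> (-(-1), -(0), -(1)) = (1, 0, -1)
Step 3: (1, 0, -1) -> (-(-1), -(1), -(0)) = (1, -1, 0)

Answer: 1 -1 0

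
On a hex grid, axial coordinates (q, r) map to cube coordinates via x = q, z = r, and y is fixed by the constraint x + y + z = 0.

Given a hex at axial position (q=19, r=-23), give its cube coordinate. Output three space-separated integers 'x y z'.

Answer: 19 4 -23

Derivation:
x = q = 19
z = r = -23
y = -x - z = -(19) - (-23) = 4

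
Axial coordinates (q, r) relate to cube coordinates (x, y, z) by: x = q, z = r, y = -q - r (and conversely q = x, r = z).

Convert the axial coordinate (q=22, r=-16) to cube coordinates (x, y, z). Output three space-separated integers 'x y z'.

x = q = 22
z = r = -16
y = -x - z = -(22) - (-16) = -6

Answer: 22 -6 -16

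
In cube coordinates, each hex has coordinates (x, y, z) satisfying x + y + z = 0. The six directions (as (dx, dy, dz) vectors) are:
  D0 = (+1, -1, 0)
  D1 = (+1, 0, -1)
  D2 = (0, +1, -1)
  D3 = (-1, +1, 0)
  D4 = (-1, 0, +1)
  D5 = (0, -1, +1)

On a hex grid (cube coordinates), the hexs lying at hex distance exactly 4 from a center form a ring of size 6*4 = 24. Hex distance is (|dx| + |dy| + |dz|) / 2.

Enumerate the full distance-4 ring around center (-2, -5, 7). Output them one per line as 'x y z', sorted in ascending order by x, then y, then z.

Answer: -6 -5 11
-6 -4 10
-6 -3 9
-6 -2 8
-6 -1 7
-5 -6 11
-5 -1 6
-4 -7 11
-4 -1 5
-3 -8 11
-3 -1 4
-2 -9 11
-2 -1 3
-1 -9 10
-1 -2 3
0 -9 9
0 -3 3
1 -9 8
1 -4 3
2 -9 7
2 -8 6
2 -7 5
2 -6 4
2 -5 3

Derivation:
Walk ring at distance 4 from (-2, -5, 7):
Start at center + D4*4 = (-6, -5, 11)
  hex 0: (-6, -5, 11)
  hex 1: (-5, -6, 11)
  hex 2: (-4, -7, 11)
  hex 3: (-3, -8, 11)
  hex 4: (-2, -9, 11)
  hex 5: (-1, -9, 10)
  hex 6: (0, -9, 9)
  hex 7: (1, -9, 8)
  hex 8: (2, -9, 7)
  hex 9: (2, -8, 6)
  hex 10: (2, -7, 5)
  hex 11: (2, -6, 4)
  hex 12: (2, -5, 3)
  hex 13: (1, -4, 3)
  hex 14: (0, -3, 3)
  hex 15: (-1, -2, 3)
  hex 16: (-2, -1, 3)
  hex 17: (-3, -1, 4)
  hex 18: (-4, -1, 5)
  hex 19: (-5, -1, 6)
  hex 20: (-6, -1, 7)
  hex 21: (-6, -2, 8)
  hex 22: (-6, -3, 9)
  hex 23: (-6, -4, 10)
Sorted: 24 hexes.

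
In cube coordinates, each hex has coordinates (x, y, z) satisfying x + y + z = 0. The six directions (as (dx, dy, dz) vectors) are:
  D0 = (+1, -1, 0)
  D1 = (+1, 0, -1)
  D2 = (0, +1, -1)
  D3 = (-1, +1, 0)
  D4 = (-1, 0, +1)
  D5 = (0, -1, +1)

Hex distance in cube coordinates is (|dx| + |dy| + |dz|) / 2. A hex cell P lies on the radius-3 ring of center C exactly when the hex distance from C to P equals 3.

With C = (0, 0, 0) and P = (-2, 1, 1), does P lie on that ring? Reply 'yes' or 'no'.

Answer: no

Derivation:
|px - cx| = |-2 - 0| = 2
|py - cy| = |1 - 0| = 1
|pz - cz| = |1 - 0| = 1
distance = (2+1+1)/2 = 4/2 = 2
radius = 3; distance != radius -> no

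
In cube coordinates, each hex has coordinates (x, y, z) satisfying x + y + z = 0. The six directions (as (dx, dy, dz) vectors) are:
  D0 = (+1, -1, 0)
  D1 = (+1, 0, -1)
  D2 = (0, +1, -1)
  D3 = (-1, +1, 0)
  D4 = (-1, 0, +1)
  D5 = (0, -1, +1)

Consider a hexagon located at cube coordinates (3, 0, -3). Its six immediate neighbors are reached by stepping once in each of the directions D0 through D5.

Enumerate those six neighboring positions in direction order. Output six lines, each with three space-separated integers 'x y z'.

Center: (3, 0, -3). Add each direction:
  D0: (3, 0, -3) + (1, -1, 0) = (4, -1, -3)
  D1: (3, 0, -3) + (1, 0, -1) = (4, 0, -4)
  D2: (3, 0, -3) + (0, 1, -1) = (3, 1, -4)
  D3: (3, 0, -3) + (-1, 1, 0) = (2, 1, -3)
  D4: (3, 0, -3) + (-1, 0, 1) = (2, 0, -2)
  D5: (3, 0, -3) + (0, -1, 1) = (3, -1, -2)

Answer: 4 -1 -3
4 0 -4
3 1 -4
2 1 -3
2 0 -2
3 -1 -2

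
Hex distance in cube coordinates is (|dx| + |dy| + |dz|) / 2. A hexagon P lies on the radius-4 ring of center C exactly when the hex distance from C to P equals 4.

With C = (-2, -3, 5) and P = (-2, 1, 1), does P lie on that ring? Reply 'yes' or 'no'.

Answer: yes

Derivation:
|px - cx| = |-2 - (-2)| = 0
|py - cy| = |1 - (-3)| = 4
|pz - cz| = |1 - 5| = 4
distance = (0+4+4)/2 = 8/2 = 4
radius = 4; distance == radius -> yes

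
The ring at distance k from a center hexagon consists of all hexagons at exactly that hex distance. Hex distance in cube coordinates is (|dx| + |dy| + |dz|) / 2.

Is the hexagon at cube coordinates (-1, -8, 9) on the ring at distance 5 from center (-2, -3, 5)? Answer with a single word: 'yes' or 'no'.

Answer: yes

Derivation:
|px - cx| = |-1 - (-2)| = 1
|py - cy| = |-8 - (-3)| = 5
|pz - cz| = |9 - 5| = 4
distance = (1+5+4)/2 = 10/2 = 5
radius = 5; distance == radius -> yes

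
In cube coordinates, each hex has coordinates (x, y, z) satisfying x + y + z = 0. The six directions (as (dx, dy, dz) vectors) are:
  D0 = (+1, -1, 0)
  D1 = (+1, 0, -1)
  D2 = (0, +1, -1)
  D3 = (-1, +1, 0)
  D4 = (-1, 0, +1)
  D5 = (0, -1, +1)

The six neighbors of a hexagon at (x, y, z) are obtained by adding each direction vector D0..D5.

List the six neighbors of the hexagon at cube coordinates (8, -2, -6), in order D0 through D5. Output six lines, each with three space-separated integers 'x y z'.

Center: (8, -2, -6). Add each direction:
  D0: (8, -2, -6) + (1, -1, 0) = (9, -3, -6)
  D1: (8, -2, -6) + (1, 0, -1) = (9, -2, -7)
  D2: (8, -2, -6) + (0, 1, -1) = (8, -1, -7)
  D3: (8, -2, -6) + (-1, 1, 0) = (7, -1, -6)
  D4: (8, -2, -6) + (-1, 0, 1) = (7, -2, -5)
  D5: (8, -2, -6) + (0, -1, 1) = (8, -3, -5)

Answer: 9 -3 -6
9 -2 -7
8 -1 -7
7 -1 -6
7 -2 -5
8 -3 -5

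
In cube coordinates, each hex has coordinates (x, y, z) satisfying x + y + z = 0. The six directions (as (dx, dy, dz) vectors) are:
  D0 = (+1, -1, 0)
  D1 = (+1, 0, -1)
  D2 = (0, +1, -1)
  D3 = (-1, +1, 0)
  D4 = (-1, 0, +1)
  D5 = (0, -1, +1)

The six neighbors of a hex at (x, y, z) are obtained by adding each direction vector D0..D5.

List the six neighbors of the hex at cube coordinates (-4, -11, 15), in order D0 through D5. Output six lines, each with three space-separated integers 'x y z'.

Center: (-4, -11, 15). Add each direction:
  D0: (-4, -11, 15) + (1, -1, 0) = (-3, -12, 15)
  D1: (-4, -11, 15) + (1, 0, -1) = (-3, -11, 14)
  D2: (-4, -11, 15) + (0, 1, -1) = (-4, -10, 14)
  D3: (-4, -11, 15) + (-1, 1, 0) = (-5, -10, 15)
  D4: (-4, -11, 15) + (-1, 0, 1) = (-5, -11, 16)
  D5: (-4, -11, 15) + (0, -1, 1) = (-4, -12, 16)

Answer: -3 -12 15
-3 -11 14
-4 -10 14
-5 -10 15
-5 -11 16
-4 -12 16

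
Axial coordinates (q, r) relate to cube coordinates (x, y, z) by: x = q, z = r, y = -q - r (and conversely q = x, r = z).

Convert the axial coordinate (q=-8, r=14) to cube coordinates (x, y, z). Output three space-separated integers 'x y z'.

x = q = -8
z = r = 14
y = -x - z = -(-8) - (14) = -6

Answer: -8 -6 14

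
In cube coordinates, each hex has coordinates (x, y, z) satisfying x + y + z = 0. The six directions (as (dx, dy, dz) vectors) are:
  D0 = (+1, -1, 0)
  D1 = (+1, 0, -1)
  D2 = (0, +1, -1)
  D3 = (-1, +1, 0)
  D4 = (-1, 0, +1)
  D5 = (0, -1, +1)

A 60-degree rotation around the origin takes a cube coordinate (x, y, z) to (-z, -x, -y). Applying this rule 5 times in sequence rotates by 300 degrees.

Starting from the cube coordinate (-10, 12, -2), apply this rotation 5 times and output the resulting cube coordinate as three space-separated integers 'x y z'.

Start: (-10, 12, -2)
Step 1: (-10, 12, -2) -> (-(-2), -(-10), -(12)) = (2, 10, -12)
Step 2: (2, 10, -12) -> (-(-12), -(2), -(10)) = (12, -2, -10)
Step 3: (12, -2, -10) -> (-(-10), -(12), -(-2)) = (10, -12, 2)
Step 4: (10, -12, 2) -> (-(2), -(10), -(-12)) = (-2, -10, 12)
Step 5: (-2, -10, 12) -> (-(12), -(-2), -(-10)) = (-12, 2, 10)

Answer: -12 2 10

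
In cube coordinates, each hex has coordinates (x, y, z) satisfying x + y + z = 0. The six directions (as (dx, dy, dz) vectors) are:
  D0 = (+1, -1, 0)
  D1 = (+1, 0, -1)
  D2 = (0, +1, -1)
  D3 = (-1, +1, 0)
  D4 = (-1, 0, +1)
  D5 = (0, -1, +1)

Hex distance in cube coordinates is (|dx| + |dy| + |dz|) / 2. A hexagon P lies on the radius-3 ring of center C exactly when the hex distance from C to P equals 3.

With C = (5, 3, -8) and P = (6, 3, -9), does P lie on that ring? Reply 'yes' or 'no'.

|px - cx| = |6 - 5| = 1
|py - cy| = |3 - 3| = 0
|pz - cz| = |-9 - (-8)| = 1
distance = (1+0+1)/2 = 2/2 = 1
radius = 3; distance != radius -> no

Answer: no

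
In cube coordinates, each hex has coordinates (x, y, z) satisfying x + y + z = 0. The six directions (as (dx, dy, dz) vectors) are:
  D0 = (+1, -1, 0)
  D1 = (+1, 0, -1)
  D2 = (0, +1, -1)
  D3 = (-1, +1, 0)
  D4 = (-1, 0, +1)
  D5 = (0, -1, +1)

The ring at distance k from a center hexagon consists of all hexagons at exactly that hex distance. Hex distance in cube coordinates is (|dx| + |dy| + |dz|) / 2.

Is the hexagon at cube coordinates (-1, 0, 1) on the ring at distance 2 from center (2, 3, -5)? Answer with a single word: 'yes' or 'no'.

Answer: no

Derivation:
|px - cx| = |-1 - 2| = 3
|py - cy| = |0 - 3| = 3
|pz - cz| = |1 - (-5)| = 6
distance = (3+3+6)/2 = 12/2 = 6
radius = 2; distance != radius -> no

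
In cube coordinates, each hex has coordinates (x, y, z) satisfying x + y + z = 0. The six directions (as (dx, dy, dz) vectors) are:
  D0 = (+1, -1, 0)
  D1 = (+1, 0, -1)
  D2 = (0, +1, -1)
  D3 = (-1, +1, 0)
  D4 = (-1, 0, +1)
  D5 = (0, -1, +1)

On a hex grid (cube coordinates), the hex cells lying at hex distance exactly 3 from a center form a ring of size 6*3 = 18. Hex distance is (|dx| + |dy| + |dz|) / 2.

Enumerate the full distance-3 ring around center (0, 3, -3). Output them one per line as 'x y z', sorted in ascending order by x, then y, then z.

Answer: -3 3 0
-3 4 -1
-3 5 -2
-3 6 -3
-2 2 0
-2 6 -4
-1 1 0
-1 6 -5
0 0 0
0 6 -6
1 0 -1
1 5 -6
2 0 -2
2 4 -6
3 0 -3
3 1 -4
3 2 -5
3 3 -6

Derivation:
Walk ring at distance 3 from (0, 3, -3):
Start at center + D4*3 = (-3, 3, 0)
  hex 0: (-3, 3, 0)
  hex 1: (-2, 2, 0)
  hex 2: (-1, 1, 0)
  hex 3: (0, 0, 0)
  hex 4: (1, 0, -1)
  hex 5: (2, 0, -2)
  hex 6: (3, 0, -3)
  hex 7: (3, 1, -4)
  hex 8: (3, 2, -5)
  hex 9: (3, 3, -6)
  hex 10: (2, 4, -6)
  hex 11: (1, 5, -6)
  hex 12: (0, 6, -6)
  hex 13: (-1, 6, -5)
  hex 14: (-2, 6, -4)
  hex 15: (-3, 6, -3)
  hex 16: (-3, 5, -2)
  hex 17: (-3, 4, -1)
Sorted: 18 hexes.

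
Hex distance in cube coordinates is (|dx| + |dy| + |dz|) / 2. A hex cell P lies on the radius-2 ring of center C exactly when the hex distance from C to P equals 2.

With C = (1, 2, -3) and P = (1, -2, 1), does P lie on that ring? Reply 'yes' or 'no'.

Answer: no

Derivation:
|px - cx| = |1 - 1| = 0
|py - cy| = |-2 - 2| = 4
|pz - cz| = |1 - (-3)| = 4
distance = (0+4+4)/2 = 8/2 = 4
radius = 2; distance != radius -> no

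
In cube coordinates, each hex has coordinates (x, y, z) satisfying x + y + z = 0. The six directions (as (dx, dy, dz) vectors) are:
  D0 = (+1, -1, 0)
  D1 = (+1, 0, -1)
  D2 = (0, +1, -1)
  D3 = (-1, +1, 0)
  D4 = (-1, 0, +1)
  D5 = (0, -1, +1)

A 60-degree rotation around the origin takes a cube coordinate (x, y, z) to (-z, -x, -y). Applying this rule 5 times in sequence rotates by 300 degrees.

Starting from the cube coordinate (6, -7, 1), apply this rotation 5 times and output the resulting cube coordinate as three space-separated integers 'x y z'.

Start: (6, -7, 1)
Step 1: (6, -7, 1) -> (-(1), -(6), -(-7)) = (-1, -6, 7)
Step 2: (-1, -6, 7) -> (-(7), -(-1), -(-6)) = (-7, 1, 6)
Step 3: (-7, 1, 6) -> (-(6), -(-7), -(1)) = (-6, 7, -1)
Step 4: (-6, 7, -1) -> (-(-1), -(-6), -(7)) = (1, 6, -7)
Step 5: (1, 6, -7) -> (-(-7), -(1), -(6)) = (7, -1, -6)

Answer: 7 -1 -6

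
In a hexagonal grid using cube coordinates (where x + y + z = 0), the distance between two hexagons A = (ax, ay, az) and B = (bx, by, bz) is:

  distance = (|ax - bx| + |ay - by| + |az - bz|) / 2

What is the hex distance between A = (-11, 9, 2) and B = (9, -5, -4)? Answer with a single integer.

Answer: 20

Derivation:
|ax - bx| = |-11 - 9| = 20
|ay - by| = |9 - (-5)| = 14
|az - bz| = |2 - (-4)| = 6
distance = (20 + 14 + 6) / 2 = 40 / 2 = 20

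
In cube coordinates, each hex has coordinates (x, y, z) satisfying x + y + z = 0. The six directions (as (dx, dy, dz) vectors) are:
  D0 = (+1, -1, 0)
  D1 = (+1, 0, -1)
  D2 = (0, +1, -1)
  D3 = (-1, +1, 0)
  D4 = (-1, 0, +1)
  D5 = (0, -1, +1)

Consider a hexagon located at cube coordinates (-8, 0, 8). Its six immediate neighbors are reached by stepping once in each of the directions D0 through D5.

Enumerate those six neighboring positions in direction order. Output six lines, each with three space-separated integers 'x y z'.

Answer: -7 -1 8
-7 0 7
-8 1 7
-9 1 8
-9 0 9
-8 -1 9

Derivation:
Center: (-8, 0, 8). Add each direction:
  D0: (-8, 0, 8) + (1, -1, 0) = (-7, -1, 8)
  D1: (-8, 0, 8) + (1, 0, -1) = (-7, 0, 7)
  D2: (-8, 0, 8) + (0, 1, -1) = (-8, 1, 7)
  D3: (-8, 0, 8) + (-1, 1, 0) = (-9, 1, 8)
  D4: (-8, 0, 8) + (-1, 0, 1) = (-9, 0, 9)
  D5: (-8, 0, 8) + (0, -1, 1) = (-8, -1, 9)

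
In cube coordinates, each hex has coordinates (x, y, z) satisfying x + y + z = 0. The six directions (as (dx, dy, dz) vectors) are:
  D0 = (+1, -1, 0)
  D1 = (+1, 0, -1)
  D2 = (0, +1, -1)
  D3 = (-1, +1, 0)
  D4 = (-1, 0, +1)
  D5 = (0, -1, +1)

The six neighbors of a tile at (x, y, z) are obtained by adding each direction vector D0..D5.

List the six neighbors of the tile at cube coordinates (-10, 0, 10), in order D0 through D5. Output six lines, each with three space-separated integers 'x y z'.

Center: (-10, 0, 10). Add each direction:
  D0: (-10, 0, 10) + (1, -1, 0) = (-9, -1, 10)
  D1: (-10, 0, 10) + (1, 0, -1) = (-9, 0, 9)
  D2: (-10, 0, 10) + (0, 1, -1) = (-10, 1, 9)
  D3: (-10, 0, 10) + (-1, 1, 0) = (-11, 1, 10)
  D4: (-10, 0, 10) + (-1, 0, 1) = (-11, 0, 11)
  D5: (-10, 0, 10) + (0, -1, 1) = (-10, -1, 11)

Answer: -9 -1 10
-9 0 9
-10 1 9
-11 1 10
-11 0 11
-10 -1 11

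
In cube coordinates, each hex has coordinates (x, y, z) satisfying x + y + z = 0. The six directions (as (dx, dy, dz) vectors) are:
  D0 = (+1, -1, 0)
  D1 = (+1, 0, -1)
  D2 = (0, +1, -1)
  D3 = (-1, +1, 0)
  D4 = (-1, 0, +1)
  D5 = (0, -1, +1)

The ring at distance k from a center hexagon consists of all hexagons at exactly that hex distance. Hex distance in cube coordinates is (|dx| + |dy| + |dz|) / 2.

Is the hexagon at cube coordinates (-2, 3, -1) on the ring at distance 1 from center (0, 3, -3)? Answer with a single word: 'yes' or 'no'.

|px - cx| = |-2 - 0| = 2
|py - cy| = |3 - 3| = 0
|pz - cz| = |-1 - (-3)| = 2
distance = (2+0+2)/2 = 4/2 = 2
radius = 1; distance != radius -> no

Answer: no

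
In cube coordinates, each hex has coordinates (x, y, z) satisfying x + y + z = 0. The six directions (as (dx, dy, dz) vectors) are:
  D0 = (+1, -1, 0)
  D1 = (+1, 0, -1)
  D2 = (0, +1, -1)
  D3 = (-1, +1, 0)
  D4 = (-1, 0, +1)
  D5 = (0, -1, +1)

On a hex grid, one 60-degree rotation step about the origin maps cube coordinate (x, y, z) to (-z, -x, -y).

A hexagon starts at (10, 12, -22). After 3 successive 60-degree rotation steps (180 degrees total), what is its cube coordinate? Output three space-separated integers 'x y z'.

Start: (10, 12, -22)
Step 1: (10, 12, -22) -> (-(-22), -(10), -(12)) = (22, -10, -12)
Step 2: (22, -10, -12) -> (-(-12), -(22), -(-10)) = (12, -22, 10)
Step 3: (12, -22, 10) -> (-(10), -(12), -(-22)) = (-10, -12, 22)

Answer: -10 -12 22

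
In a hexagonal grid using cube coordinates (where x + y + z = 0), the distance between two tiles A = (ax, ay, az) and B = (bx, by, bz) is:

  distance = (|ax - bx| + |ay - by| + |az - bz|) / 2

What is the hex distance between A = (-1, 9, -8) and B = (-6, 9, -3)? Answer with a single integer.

Answer: 5

Derivation:
|ax - bx| = |-1 - (-6)| = 5
|ay - by| = |9 - 9| = 0
|az - bz| = |-8 - (-3)| = 5
distance = (5 + 0 + 5) / 2 = 10 / 2 = 5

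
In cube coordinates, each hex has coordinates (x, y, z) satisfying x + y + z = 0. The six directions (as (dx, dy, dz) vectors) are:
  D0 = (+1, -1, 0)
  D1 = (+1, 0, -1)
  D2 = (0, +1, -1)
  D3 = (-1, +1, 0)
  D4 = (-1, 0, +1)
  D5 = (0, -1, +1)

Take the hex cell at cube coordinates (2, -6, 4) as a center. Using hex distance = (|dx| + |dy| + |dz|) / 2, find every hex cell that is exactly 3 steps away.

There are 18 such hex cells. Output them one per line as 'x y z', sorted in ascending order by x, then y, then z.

Walk ring at distance 3 from (2, -6, 4):
Start at center + D4*3 = (-1, -6, 7)
  hex 0: (-1, -6, 7)
  hex 1: (0, -7, 7)
  hex 2: (1, -8, 7)
  hex 3: (2, -9, 7)
  hex 4: (3, -9, 6)
  hex 5: (4, -9, 5)
  hex 6: (5, -9, 4)
  hex 7: (5, -8, 3)
  hex 8: (5, -7, 2)
  hex 9: (5, -6, 1)
  hex 10: (4, -5, 1)
  hex 11: (3, -4, 1)
  hex 12: (2, -3, 1)
  hex 13: (1, -3, 2)
  hex 14: (0, -3, 3)
  hex 15: (-1, -3, 4)
  hex 16: (-1, -4, 5)
  hex 17: (-1, -5, 6)
Sorted: 18 hexes.

Answer: -1 -6 7
-1 -5 6
-1 -4 5
-1 -3 4
0 -7 7
0 -3 3
1 -8 7
1 -3 2
2 -9 7
2 -3 1
3 -9 6
3 -4 1
4 -9 5
4 -5 1
5 -9 4
5 -8 3
5 -7 2
5 -6 1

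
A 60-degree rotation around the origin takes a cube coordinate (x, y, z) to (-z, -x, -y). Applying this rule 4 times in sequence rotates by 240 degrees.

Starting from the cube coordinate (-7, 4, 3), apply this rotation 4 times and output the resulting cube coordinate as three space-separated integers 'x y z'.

Start: (-7, 4, 3)
Step 1: (-7, 4, 3) -> (-(3), -(-7), -(4)) = (-3, 7, -4)
Step 2: (-3, 7, -4) -> (-(-4), -(-3), -(7)) = (4, 3, -7)
Step 3: (4, 3, -7) -> (-(-7), -(4), -(3)) = (7, -4, -3)
Step 4: (7, -4, -3) -> (-(-3), -(7), -(-4)) = (3, -7, 4)

Answer: 3 -7 4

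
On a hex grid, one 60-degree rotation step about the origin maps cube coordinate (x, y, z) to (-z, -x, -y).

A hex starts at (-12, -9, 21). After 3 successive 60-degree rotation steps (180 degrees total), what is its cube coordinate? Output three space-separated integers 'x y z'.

Start: (-12, -9, 21)
Step 1: (-12, -9, 21) -> (-(21), -(-12), -(-9)) = (-21, 12, 9)
Step 2: (-21, 12, 9) -> (-(9), -(-21), -(12)) = (-9, 21, -12)
Step 3: (-9, 21, -12) -> (-(-12), -(-9), -(21)) = (12, 9, -21)

Answer: 12 9 -21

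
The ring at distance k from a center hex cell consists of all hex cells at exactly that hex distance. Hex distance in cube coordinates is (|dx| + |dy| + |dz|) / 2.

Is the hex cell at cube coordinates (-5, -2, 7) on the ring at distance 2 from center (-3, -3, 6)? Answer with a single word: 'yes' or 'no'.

Answer: yes

Derivation:
|px - cx| = |-5 - (-3)| = 2
|py - cy| = |-2 - (-3)| = 1
|pz - cz| = |7 - 6| = 1
distance = (2+1+1)/2 = 4/2 = 2
radius = 2; distance == radius -> yes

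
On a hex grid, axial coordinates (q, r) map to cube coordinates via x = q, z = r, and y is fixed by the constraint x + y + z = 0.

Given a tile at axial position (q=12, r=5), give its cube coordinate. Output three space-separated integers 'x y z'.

Answer: 12 -17 5

Derivation:
x = q = 12
z = r = 5
y = -x - z = -(12) - (5) = -17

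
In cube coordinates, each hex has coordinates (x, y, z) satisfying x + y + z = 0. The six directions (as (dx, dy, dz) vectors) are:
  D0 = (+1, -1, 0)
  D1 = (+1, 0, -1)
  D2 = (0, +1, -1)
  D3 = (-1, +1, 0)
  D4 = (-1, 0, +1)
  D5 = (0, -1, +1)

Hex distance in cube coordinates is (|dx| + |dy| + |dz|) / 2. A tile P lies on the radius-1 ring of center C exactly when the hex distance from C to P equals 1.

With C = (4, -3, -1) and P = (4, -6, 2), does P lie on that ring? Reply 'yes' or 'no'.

|px - cx| = |4 - 4| = 0
|py - cy| = |-6 - (-3)| = 3
|pz - cz| = |2 - (-1)| = 3
distance = (0+3+3)/2 = 6/2 = 3
radius = 1; distance != radius -> no

Answer: no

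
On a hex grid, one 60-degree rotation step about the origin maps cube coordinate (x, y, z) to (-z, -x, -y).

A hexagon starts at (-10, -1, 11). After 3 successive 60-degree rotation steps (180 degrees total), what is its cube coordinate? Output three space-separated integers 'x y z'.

Start: (-10, -1, 11)
Step 1: (-10, -1, 11) -> (-(11), -(-10), -(-1)) = (-11, 10, 1)
Step 2: (-11, 10, 1) -> (-(1), -(-11), -(10)) = (-1, 11, -10)
Step 3: (-1, 11, -10) -> (-(-10), -(-1), -(11)) = (10, 1, -11)

Answer: 10 1 -11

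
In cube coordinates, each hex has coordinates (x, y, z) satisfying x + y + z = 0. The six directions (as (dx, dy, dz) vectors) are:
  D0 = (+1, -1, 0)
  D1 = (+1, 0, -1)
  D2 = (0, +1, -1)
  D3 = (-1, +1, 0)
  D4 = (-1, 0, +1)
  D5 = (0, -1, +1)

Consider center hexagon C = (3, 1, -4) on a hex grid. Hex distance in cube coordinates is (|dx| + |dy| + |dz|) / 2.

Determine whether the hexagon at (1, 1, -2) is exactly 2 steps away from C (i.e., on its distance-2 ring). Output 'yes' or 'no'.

Answer: yes

Derivation:
|px - cx| = |1 - 3| = 2
|py - cy| = |1 - 1| = 0
|pz - cz| = |-2 - (-4)| = 2
distance = (2+0+2)/2 = 4/2 = 2
radius = 2; distance == radius -> yes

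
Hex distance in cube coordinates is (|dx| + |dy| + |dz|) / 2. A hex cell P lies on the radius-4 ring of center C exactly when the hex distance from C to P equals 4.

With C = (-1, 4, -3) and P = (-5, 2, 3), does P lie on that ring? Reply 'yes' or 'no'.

Answer: no

Derivation:
|px - cx| = |-5 - (-1)| = 4
|py - cy| = |2 - 4| = 2
|pz - cz| = |3 - (-3)| = 6
distance = (4+2+6)/2 = 12/2 = 6
radius = 4; distance != radius -> no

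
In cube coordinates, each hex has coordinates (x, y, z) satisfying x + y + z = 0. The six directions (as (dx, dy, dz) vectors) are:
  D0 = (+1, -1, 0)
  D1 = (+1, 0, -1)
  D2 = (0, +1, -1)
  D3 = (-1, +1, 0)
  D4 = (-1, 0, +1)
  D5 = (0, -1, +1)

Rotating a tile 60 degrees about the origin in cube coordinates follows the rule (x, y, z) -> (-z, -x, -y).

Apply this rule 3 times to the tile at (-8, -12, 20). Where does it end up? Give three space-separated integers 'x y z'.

Start: (-8, -12, 20)
Step 1: (-8, -12, 20) -> (-(20), -(-8), -(-12)) = (-20, 8, 12)
Step 2: (-20, 8, 12) -> (-(12), -(-20), -(8)) = (-12, 20, -8)
Step 3: (-12, 20, -8) -> (-(-8), -(-12), -(20)) = (8, 12, -20)

Answer: 8 12 -20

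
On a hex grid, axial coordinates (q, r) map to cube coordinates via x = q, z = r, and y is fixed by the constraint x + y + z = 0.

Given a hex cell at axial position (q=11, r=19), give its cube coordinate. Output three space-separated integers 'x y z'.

Answer: 11 -30 19

Derivation:
x = q = 11
z = r = 19
y = -x - z = -(11) - (19) = -30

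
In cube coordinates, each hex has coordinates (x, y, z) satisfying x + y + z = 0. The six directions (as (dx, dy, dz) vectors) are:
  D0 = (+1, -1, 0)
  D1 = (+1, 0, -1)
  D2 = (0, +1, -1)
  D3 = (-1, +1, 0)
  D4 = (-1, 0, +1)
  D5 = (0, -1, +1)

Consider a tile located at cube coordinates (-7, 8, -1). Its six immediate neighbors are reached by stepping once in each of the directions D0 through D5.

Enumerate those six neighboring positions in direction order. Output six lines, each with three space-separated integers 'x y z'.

Answer: -6 7 -1
-6 8 -2
-7 9 -2
-8 9 -1
-8 8 0
-7 7 0

Derivation:
Center: (-7, 8, -1). Add each direction:
  D0: (-7, 8, -1) + (1, -1, 0) = (-6, 7, -1)
  D1: (-7, 8, -1) + (1, 0, -1) = (-6, 8, -2)
  D2: (-7, 8, -1) + (0, 1, -1) = (-7, 9, -2)
  D3: (-7, 8, -1) + (-1, 1, 0) = (-8, 9, -1)
  D4: (-7, 8, -1) + (-1, 0, 1) = (-8, 8, 0)
  D5: (-7, 8, -1) + (0, -1, 1) = (-7, 7, 0)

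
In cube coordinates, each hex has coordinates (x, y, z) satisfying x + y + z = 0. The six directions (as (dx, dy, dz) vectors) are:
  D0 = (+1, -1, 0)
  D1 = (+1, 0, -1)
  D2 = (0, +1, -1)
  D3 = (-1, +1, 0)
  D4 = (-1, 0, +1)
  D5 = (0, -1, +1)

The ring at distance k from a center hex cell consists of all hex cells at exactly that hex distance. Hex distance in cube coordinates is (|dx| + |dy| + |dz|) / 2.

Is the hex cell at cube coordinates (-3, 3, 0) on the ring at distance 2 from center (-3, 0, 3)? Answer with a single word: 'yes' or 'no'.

|px - cx| = |-3 - (-3)| = 0
|py - cy| = |3 - 0| = 3
|pz - cz| = |0 - 3| = 3
distance = (0+3+3)/2 = 6/2 = 3
radius = 2; distance != radius -> no

Answer: no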